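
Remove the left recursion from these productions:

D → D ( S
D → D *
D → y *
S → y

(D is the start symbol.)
D is directly left-recursive. The standard transformation for
  A → A α₁ | ... | A α_m | β₁ | ... | β_n
is
  A  → β₁ A' | ... | β_n A'
  A' → α₁ A' | ... | α_m A' | ε

D → y * becomes D → y * D'
D → D ( S becomes D' → ( S D'
D → D * becomes D' → * D'
Add D' → ε

Productions for other non-terminals are unchanged:
  S → y

Resulting grammar:
D → y * D'
D' → ( S D'
D' → * D'
D' → ε
S → y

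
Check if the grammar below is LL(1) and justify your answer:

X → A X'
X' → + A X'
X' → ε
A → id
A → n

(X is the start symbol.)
A grammar is LL(1) if for each non-terminal N with multiple productions, the predict sets of those productions are pairwise disjoint, where PREDICT(N → α) = (FIRST(α) \ {ε}) ∪ (FOLLOW(N) if α ⇒* ε).

Relevant sets:
  FOLLOW(X') = { $ }

For X':
  PREDICT(X' → '+' A X') = { '+' }
  PREDICT(X' → ε) = { $ }
For A:
  PREDICT(A → id) = { 'id' }
  PREDICT(A → n) = { 'n' }
X has a single production, so nothing to check there.

All predict sets are disjoint. The grammar IS LL(1).

Answer: Yes, the grammar is LL(1).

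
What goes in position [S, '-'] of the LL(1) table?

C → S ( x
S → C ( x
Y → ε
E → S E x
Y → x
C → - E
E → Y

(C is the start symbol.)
To find M[S, '-'], we find productions for S where '-' is in the predict set (PREDICT(N → α) = (FIRST(α) \ {ε}) ∪ (FOLLOW(N) if α ⇒* ε)).

Relevant sets:
  FIRST(C) = { '-' }

S → C ( x: PREDICT = { '-' }
  '-' is in predict set, so this production goes in M[S, '-']

M[S, '-'] = S → C ( x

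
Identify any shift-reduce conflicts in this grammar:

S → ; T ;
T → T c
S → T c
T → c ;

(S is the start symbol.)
No shift-reduce conflicts

A shift-reduce conflict occurs when an LR(0) state has both:
  - a complete (reduce) item [A → α .] (dot at the end), and
  - a shift item [B → β . c γ] (dot before a terminal).

Augment with S' → S and build the canonical LR(0) collection (I0 = CLOSURE({[S' → . S]}), then GOTO on every symbol after a dot until no new states appear). It has 10 states:
  I0: { [S → . ; T ;], [S → . T c], [S' → . S], [T → . T c], [T → . c ;] }  — shift
  I1: { [S → ; . T ;], [T → . T c], [T → . c ;] }  — shift
  I2: { [S' → S .] }  — accept
  I3: { [S → T . c], [T → T . c] }  — shift
  I4: { [T → c . ;] }  — shift
  I5: { [T → c ; .] }  — reduce
  I6: { [S → T c .], [T → T c .] }  — 2 reduces
  I7: { [S → ; T . ;], [T → T . c] }  — shift
  I8: { [S → ; T ; .] }  — reduce
  I9: { [T → T c .] }  — reduce

No state contains both a complete item and a shift item.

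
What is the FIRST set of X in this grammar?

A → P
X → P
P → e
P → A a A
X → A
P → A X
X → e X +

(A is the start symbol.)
{ 'e' }

To compute FIRST(X), examine every production with X on the left-hand side, reading each right-hand side left to right until a non-nullable symbol is reached.

FIRST sets of the other non-terminals involved (by the same procedure, iterated to a fixed point):
  FIRST(P) = { 'e' }
  FIRST(A) = { 'e' }

From X → P:
  - P is a non-terminal: add FIRST(P) \ {ε} = { 'e' }
    P is not nullable, so stop
From X → A:
  - A is a non-terminal: add FIRST(A) \ {ε} = { 'e' }
    A is not nullable, so stop
From X → e X +:
  - e is a terminal: add 'e' and stop

Collecting: FIRST(X) = { 'e' }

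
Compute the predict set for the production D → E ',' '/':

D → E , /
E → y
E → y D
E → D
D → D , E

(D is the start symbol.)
{ 'y' }

PREDICT(D → E ',' '/') = (FIRST(RHS) \ {ε}) ∪ (FOLLOW(D) if ε ∈ FIRST(RHS), i.e. RHS ⇒* ε)
FIRST(E) = { 'y' }
FIRST(E ',' '/') = { 'y' }
ε ∉ FIRST(E ',' '/'), so FOLLOW(D) is not added.
PREDICT(D → E ',' '/') = { 'y' }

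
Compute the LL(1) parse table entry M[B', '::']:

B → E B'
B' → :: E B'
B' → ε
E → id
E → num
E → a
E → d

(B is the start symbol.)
B' → :: E B'

To find M[B', '::'], we find productions for B' where '::' is in the predict set (PREDICT(N → α) = (FIRST(α) \ {ε}) ∪ (FOLLOW(N) if α ⇒* ε)).

Relevant sets:
  FOLLOW(B') = { $ }

B' → :: E B': PREDICT = { '::' }
  '::' is in predict set, so this production goes in M[B', '::']
B' → ε: PREDICT = { $ }

M[B', '::'] = B' → :: E B'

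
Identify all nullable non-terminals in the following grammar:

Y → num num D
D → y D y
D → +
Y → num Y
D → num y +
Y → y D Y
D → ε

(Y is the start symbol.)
{ 'D' }

ε-productions: D → ε
So D is immediately nullable.
No further non-terminal can be added: every production for the remaining non-terminals contains a terminal or a non-nullable non-terminal.
Nullable = { 'D' }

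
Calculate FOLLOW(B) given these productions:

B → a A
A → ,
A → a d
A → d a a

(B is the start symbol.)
{ $ }

To compute FOLLOW(B), find every occurrence of B on a right-hand side N → α B β: add FIRST(β) \ {ε}, and if β is empty or nullable also add FOLLOW(N). Iterate to a fixed point.

B is the start symbol, so $ ∈ FOLLOW(B).
B does not occur on any right-hand side.

Taking the union: FOLLOW(B) = { $ }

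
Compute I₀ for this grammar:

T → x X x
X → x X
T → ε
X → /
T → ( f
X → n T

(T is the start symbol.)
{ [T → . ( f], [T → . x X x], [T → .], [T' → . T] }

First, augment the grammar with T' → T
I₀ = CLOSURE({ [T' → . T] }):
  [T' → . T] has the dot before T: add [T → . x X x], [T → .], [T → . ( f]
No further items can be added.

I₀ = { [T → . ( f], [T → . x X x], [T → .], [T' → . T] }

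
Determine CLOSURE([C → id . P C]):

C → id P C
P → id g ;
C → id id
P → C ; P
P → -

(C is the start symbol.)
To compute CLOSURE, for each item [A → α.Bβ] where B is a non-terminal, add [B → .γ] for all productions B → γ; repeat for the newly added items until nothing changes.

Start with: [C → id . P C]
  [C → id . P C] has the dot before P: add [P → . id g ;], [P → . C ; P], [P → . -]
  [P → . C ; P] has the dot before C: add [C → . id P C], [C → . id id]
No further items can be added.

CLOSURE = { [C → . id P C], [C → . id id], [C → id . P C], [P → . -], [P → . C ; P], [P → . id g ;] }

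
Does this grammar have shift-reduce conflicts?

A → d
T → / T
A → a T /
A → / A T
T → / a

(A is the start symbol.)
No shift-reduce conflicts

A shift-reduce conflict occurs when an LR(0) state has both:
  - a complete (reduce) item [A → α .] (dot at the end), and
  - a shift item [B → β . c γ] (dot before a terminal).

Augment with A' → A and build the canonical LR(0) collection (I0 = CLOSURE({[A' → . A]}), then GOTO on every symbol after a dot until no new states appear). It has 12 states:
  I0: { [A → . / A T], [A → . a T /], [A → . d], [A' → . A] }  — shift
  I1: { [A → . / A T], [A → . a T /], [A → . d], [A → / . A T] }  — shift
  I2: { [A' → A .] }  — accept
  I3: { [A → a . T /], [T → . / T], [T → . / a] }  — shift
  I4: { [A → d .] }  — reduce
  I5: { [T → . / T], [T → . / a], [T → / . T], [T → / . a] }  — shift
  I6: { [A → a T . /] }  — shift
  I7: { [A → a T / .] }  — reduce
  I8: { [T → / T .] }  — reduce
  I9: { [T → / a .] }  — reduce
  I10: { [A → / A . T], [T → . / T], [T → . / a] }  — shift
  I11: { [A → / A T .] }  — reduce

No state contains both a complete item and a shift item.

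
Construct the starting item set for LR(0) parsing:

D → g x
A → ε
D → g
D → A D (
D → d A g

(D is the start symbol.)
First, augment the grammar with D' → D
I₀ = CLOSURE({ [D' → . D] }):
  [D' → . D] has the dot before D: add [D → . g x], [D → . g], [D → . A D (], [D → . d A g]
  [D → . A D (] has the dot before A: add [A → .]
No further items can be added.

I₀ = { [A → .], [D → . A D (], [D → . d A g], [D → . g x], [D → . g], [D' → . D] }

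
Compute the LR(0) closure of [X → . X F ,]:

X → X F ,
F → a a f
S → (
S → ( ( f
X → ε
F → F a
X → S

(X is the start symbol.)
To compute CLOSURE, for each item [A → α.Bβ] where B is a non-terminal, add [B → .γ] for all productions B → γ; repeat for the newly added items until nothing changes.

Start with: [X → . X F ,]
  [X → . X F ,] has the dot before X: add [X → .], [X → . S]
  [X → . S] has the dot before S: add [S → . (], [S → . ( ( f]
No further items can be added.

CLOSURE = { [S → . ( ( f], [S → . (], [X → . S], [X → . X F ,], [X → .] }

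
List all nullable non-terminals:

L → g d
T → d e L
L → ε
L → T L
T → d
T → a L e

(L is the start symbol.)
A non-terminal is nullable if it can derive ε (the empty string): either it has an ε-production, or it has a production whose right-hand side consists entirely of nullable non-terminals.

ε-productions: L → ε
So L is immediately nullable.
No further non-terminal can be added: every production for the remaining non-terminals contains a terminal or a non-nullable non-terminal.
Nullable = { 'L' }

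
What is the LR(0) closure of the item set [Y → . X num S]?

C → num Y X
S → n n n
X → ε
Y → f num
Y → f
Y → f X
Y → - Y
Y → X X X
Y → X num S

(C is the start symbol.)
To compute CLOSURE, for each item [A → α.Bβ] where B is a non-terminal, add [B → .γ] for all productions B → γ; repeat for the newly added items until nothing changes.

Start with: [Y → . X num S]
  [Y → . X num S] has the dot before X: add [X → .]
No further items can be added.

CLOSURE = { [X → .], [Y → . X num S] }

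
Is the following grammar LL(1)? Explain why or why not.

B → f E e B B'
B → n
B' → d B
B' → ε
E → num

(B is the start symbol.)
A grammar is LL(1) if for each non-terminal N with multiple productions, the predict sets of those productions are pairwise disjoint, where PREDICT(N → α) = (FIRST(α) \ {ε}) ∪ (FOLLOW(N) if α ⇒* ε).

Relevant sets:
  FOLLOW(B') = { $, 'd' }

For B:
  PREDICT(B → f E e B B') = { 'f' }
  PREDICT(B → n) = { 'n' }
For B':
  PREDICT(B' → d B) = { 'd' }
  PREDICT(B' → ε) = { $, 'd' }
E has a single production, so nothing to check there.

Conflict found: Predict set conflict for B': { 'd' }
The grammar is NOT LL(1).

Answer: No. Predict set conflict for B': { 'd' }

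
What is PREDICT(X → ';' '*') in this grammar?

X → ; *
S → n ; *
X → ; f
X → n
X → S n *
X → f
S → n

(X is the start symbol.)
{ ';' }

PREDICT(X → ';' '*') = (FIRST(RHS) \ {ε}) ∪ (FOLLOW(X) if ε ∈ FIRST(RHS), i.e. RHS ⇒* ε)
FIRST(';' '*') = { ';' }
ε ∉ FIRST(';' '*'), so FOLLOW(X) is not added.
PREDICT(X → ';' '*') = { ';' }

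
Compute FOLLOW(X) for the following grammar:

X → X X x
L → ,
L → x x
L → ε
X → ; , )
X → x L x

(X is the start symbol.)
{ $, ';', 'x' }

To compute FOLLOW(X), find every occurrence of X on a right-hand side N → α X β: add FIRST(β) \ {ε}, and if β is empty or nullable also add FOLLOW(N). Iterate to a fixed point.

X is the start symbol, so $ ∈ FOLLOW(X).
In X → X X x: X is followed by X x, add FIRST(X x) \ {ε} = { ';', 'x' }
In X → X X x: X is followed by x, add FIRST(x) \ {ε} = { 'x' }

Taking the union: FOLLOW(X) = { $, ';', 'x' }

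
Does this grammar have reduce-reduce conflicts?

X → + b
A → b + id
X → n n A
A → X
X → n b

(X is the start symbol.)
A reduce-reduce conflict occurs when an LR(0) state has two complete items [A → α .] and [B → β .] — both call for a reduction, and with no lookahead the parser cannot choose between them.

Augment with X' → X and build the canonical LR(0) collection (I0 = CLOSURE({[X' → . X]}), then GOTO on every symbol after a dot until no new states appear). It has 12 states:
  I0: { [X → . + b], [X → . n b], [X → . n n A], [X' → . X] }  — shift
  I1: { [X → + . b] }  — shift
  I2: { [X' → X .] }  — accept
  I3: { [X → n . b], [X → n . n A] }  — shift
  I4: { [X → n b .] }  — reduce
  I5: { [A → . X], [A → . b + id], [X → . + b], [X → . n b], [X → . n n A], [X → n n . A] }  — shift
  I6: { [X → n n A .] }  — reduce
  I7: { [A → X .] }  — reduce
  I8: { [A → b . + id] }  — shift
  I9: { [A → b + . id] }  — shift
  I10: { [A → b + id .] }  — reduce
  I11: { [X → + b .] }  — reduce

No state contains more than one complete item.

Answer: No reduce-reduce conflicts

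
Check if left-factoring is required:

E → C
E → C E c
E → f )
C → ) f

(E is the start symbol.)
Left-factoring is needed when two productions for the same non-terminal
share a common prefix on the right-hand side.

Productions for E:
  E → C
  E → C E c
  E → f )

Found common prefix 'C' in productions for E

Answer: Yes, E has productions with common prefix 'C'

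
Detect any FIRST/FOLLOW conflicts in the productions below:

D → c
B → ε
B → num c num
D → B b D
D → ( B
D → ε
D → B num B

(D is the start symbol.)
Nullable non-terminals: B, D.
FIRST sets used below: FIRST(B) = { 'num', ε }

B: nullable alternative(s) B → ε; FOLLOW(B) = { $, 'b', 'num' }
  B → ε: FIRST \ {ε} = { } — this is the only nullable alternative, skip
  B → num c num: FIRST \ {ε} = { 'num' } — overlaps FOLLOW(B) on { 'num' }: CONFLICT

D: nullable alternative(s) D → ε; FOLLOW(D) = { $ }
  D → c: FIRST \ {ε} = { 'c' } — disjoint from FOLLOW(D)
  D → B b D: FIRST \ {ε} = { 'b', 'num' } — disjoint from FOLLOW(D)
  D → ( B: FIRST \ {ε} = { '(' } — disjoint from FOLLOW(D)
  D → ε: FIRST \ {ε} = { } — this is the only nullable alternative, skip
  D → B num B: FIRST \ {ε} = { 'num' } — disjoint from FOLLOW(D)

So the grammar has 1 FIRST/FOLLOW conflict (marked CONFLICT above).

Answer: Yes. B → num c num with FOLLOW(B) on { 'num' }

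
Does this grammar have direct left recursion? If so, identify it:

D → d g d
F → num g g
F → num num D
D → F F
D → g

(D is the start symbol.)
D → d g d: starts with d
F → num g g: starts with num
F → num num D: starts with num
D → F F: starts with F
D → g: starts with g

No direct left recursion found.

Answer: No direct left recursion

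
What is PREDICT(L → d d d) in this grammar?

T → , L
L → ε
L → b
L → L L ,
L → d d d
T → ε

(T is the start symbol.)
{ 'd' }

PREDICT(L → d d d) = (FIRST(RHS) \ {ε}) ∪ (FOLLOW(L) if ε ∈ FIRST(RHS), i.e. RHS ⇒* ε)
FIRST(d d d) = { 'd' }
ε ∉ FIRST(d d d), so FOLLOW(L) is not added.
PREDICT(L → d d d) = { 'd' }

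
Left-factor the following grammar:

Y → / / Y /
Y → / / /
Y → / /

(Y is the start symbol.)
Y → / / Y'
Y' → Y /
Y' → /
Y' → ε

Left-factoring transforms A → αβ₁ | αβ₂ into A → αA' and A' → β₁ | β₂
(α is the longest common prefix among the alternatives). Repeat until
no nonterminal has two alternatives with a common prefix.

Round 1: Y has alternatives sharing prefix '/ /'. Introduce Y': Y → / / Y'
  Add: Y' → Y /
  Add: Y' → /
  Add: Y' → ε

No remaining common prefixes — done.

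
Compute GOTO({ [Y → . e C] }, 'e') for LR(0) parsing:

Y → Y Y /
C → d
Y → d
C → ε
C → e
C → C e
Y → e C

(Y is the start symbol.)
{ [C → . C e], [C → . d], [C → . e], [C → .], [Y → e . C] }

GOTO(I, 'e') = CLOSURE({ [A → αX.β] : [A → α.Xβ] ∈ I, X = 'e' })

Items with dot before 'e', with the dot advanced:
  [Y → . e C] → [Y → e . C]
Closure of the advanced items:
  [Y → e . C] has the dot before C: add [C → . d], [C → .], [C → . e], [C → . C e]

GOTO = { [C → . C e], [C → . d], [C → . e], [C → .], [Y → e . C] }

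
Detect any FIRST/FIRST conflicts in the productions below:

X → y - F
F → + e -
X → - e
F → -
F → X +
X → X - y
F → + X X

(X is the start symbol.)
A FIRST/FIRST conflict occurs when two productions N → α and N → β for the same non-terminal have FIRST(α) ∩ FIRST(β) ≠ ∅ (with ε ∈ FIRST of a nullable right-hand side, so two nullable alternatives also conflict).

FIRST sets of the non-terminals at (or reachable through a nullable prefix from) the front of some alternative:
  FIRST(X) = { '-', 'y' }

Productions for X:
  X → y - F: FIRST = { 'y' }
  X → - e: FIRST = { '-' }
  X → X - y: FIRST = { '-', 'y' }
Productions for F:
  F → + e -: FIRST = { '+' }
  F → -: FIRST = { '-' }
  F → X +: FIRST = { '-', 'y' }
  F → + X X: FIRST = { '+' }

Conflict for X: X → y - F and X → X - y
  Overlap: { 'y' }
Conflict for X: X → - e and X → X - y
  Overlap: { '-' }
Conflict for F: F → + e - and F → + X X
  Overlap: { '+' }
Conflict for F: F → - and F → X +
  Overlap: { '-' }

Answer: Yes. X → y '-' F / X → X '-' y on { 'y' }; X → '-' e / X → X '-' y on { '-' }; F → '+' e '-' / F → '+' X X on { '+' }; F → '-' / F → X '+' on { '-' }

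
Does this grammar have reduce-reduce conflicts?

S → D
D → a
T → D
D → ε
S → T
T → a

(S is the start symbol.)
A reduce-reduce conflict occurs when an LR(0) state has two complete items [A → α .] and [B → β .] — both call for a reduction, and with no lookahead the parser cannot choose between them.

Augment with S' → S and build the canonical LR(0) collection (I0 = CLOSURE({[S' → . S]}), then GOTO on every symbol after a dot until no new states appear). It has 5 states:
  I0: { [D → . a], [D → .], [S → . D], [S → . T], [S' → . S], [T → . D], [T → . a] }  — shift, reduce
  I1: { [S → D .], [T → D .] }  — 2 reduces
  I2: { [S' → S .] }  — accept
  I3: { [S → T .] }  — reduce
  I4: { [D → a .], [T → a .] }  — 2 reduces

I1 contains complete items [S → D .], [T → D .] — reduce-reduce conflict.
I4 contains complete items [D → a .], [T → a .] — reduce-reduce conflict.

Answer: Yes — I1: [S → D .] vs [T → D .]; I4: [D → a .] vs [T → a .]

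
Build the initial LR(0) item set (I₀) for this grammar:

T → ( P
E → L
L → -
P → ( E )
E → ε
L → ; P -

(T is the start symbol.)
{ [T → . ( P], [T' → . T] }

First, augment the grammar with T' → T
I₀ = CLOSURE({ [T' → . T] }):
  [T' → . T] has the dot before T: add [T → . ( P]
No further items can be added.

I₀ = { [T → . ( P], [T' → . T] }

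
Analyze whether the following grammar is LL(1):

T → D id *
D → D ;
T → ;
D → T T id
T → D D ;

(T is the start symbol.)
No. Predict set conflict for T: { ';' }

A grammar is LL(1) if for each non-terminal N with multiple productions, the predict sets of those productions are pairwise disjoint, where PREDICT(N → α) = (FIRST(α) \ {ε}) ∪ (FOLLOW(N) if α ⇒* ε).

Relevant sets:
  FIRST(D) = { ';' }
  FIRST(T) = { ';' }

For T:
  PREDICT(T → D id '*') = { ';' }
  PREDICT(T → ';') = { ';' }
  PREDICT(T → D D ';') = { ';' }
For D:
  PREDICT(D → D ';') = { ';' }
  PREDICT(D → T T id) = { ';' }

Conflict found: Predict set conflict for T: { ';' }
The grammar is NOT LL(1).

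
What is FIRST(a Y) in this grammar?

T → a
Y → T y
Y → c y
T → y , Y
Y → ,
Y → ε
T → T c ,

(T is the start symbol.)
To compute FIRST(a Y), process the symbols left to right:
Symbol a is a terminal. Add 'a' and stop.
FIRST(a Y) = { 'a' }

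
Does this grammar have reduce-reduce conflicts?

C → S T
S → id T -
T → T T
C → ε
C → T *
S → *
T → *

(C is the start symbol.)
Yes — I1: [S → * .] vs [T → * .]; I10: [C → T * .] vs [T → * .]

Augment with C' → C and build the canonical LR(0) collection (I0 = CLOSURE({[C' → . C]}), then GOTO on every symbol after a dot until no new states appear). It has 12 states:
  I0: { [C → . S T], [C → . T *], [C → .], [C' → . C], [S → . *], [S → . id T -], [T → . *], [T → . T T] }  — shift, reduce
  I1: { [S → * .], [T → * .] }  — 2 reduces
  I2: { [C' → C .] }  — accept
  I3: { [C → S . T], [T → . *], [T → . T T] }  — shift
  I4: { [C → T . *], [T → . *], [T → . T T], [T → T . T] }  — shift
  I5: { [S → id . T -], [T → . *], [T → . T T] }  — shift
  I6: { [T → * .] }  — reduce
  I7: { [S → id T . -], [T → . *], [T → . T T], [T → T . T] }  — shift
  I8: { [S → id T - .] }  — reduce
  I9: { [T → . *], [T → . T T], [T → T . T], [T → T T .] }  — shift, reduce
  I10: { [C → T * .], [T → * .] }  — 2 reduces
  I11: { [C → S T .], [T → . *], [T → . T T], [T → T . T] }  — shift, reduce

I1 contains complete items [S → * .], [T → * .] — reduce-reduce conflict.
I10 contains complete items [C → T * .], [T → * .] — reduce-reduce conflict.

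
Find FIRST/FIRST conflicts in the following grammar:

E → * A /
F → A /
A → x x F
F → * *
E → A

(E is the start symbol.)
A FIRST/FIRST conflict occurs when two productions N → α and N → β for the same non-terminal have FIRST(α) ∩ FIRST(β) ≠ ∅ (with ε ∈ FIRST of a nullable right-hand side, so two nullable alternatives also conflict).

FIRST sets of the non-terminals at (or reachable through a nullable prefix from) the front of some alternative:
  FIRST(A) = { 'x' }

Productions for E:
  E → * A /: FIRST = { '*' }
  E → A: FIRST = { 'x' }
Productions for F:
  F → A /: FIRST = { 'x' }
  F → * *: FIRST = { '*' }
A has only one production, so no FIRST/FIRST conflict is possible there.

All alternatives of each non-terminal have pairwise disjoint FIRST sets.

Answer: No FIRST/FIRST conflicts.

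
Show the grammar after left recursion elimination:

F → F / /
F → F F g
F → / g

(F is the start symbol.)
F is directly left-recursive. The standard transformation for
  A → A α₁ | ... | A α_m | β₁ | ... | β_n
is
  A  → β₁ A' | ... | β_n A'
  A' → α₁ A' | ... | α_m A' | ε

F → / g becomes F → / g F'
F → F / / becomes F' → / / F'
F → F F g becomes F' → F g F'
Add F' → ε

Resulting grammar:
F → / g F'
F' → / / F'
F' → F g F'
F' → ε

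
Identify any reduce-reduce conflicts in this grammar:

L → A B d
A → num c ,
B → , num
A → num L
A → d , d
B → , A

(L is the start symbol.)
No reduce-reduce conflicts

A reduce-reduce conflict occurs when an LR(0) state has two complete items [A → α .] and [B → β .] — both call for a reduction, and with no lookahead the parser cannot choose between them.

Augment with L' → L and build the canonical LR(0) collection (I0 = CLOSURE({[L' → . L]}), then GOTO on every symbol after a dot until no new states appear). It has 15 states:
  I0: { [A → . d , d], [A → . num L], [A → . num c ,], [L → . A B d], [L' → . L] }  — shift
  I1: { [B → . , A], [B → . , num], [L → A . B d] }  — shift
  I2: { [L' → L .] }  — accept
  I3: { [A → d . , d] }  — shift
  I4: { [A → . d , d], [A → . num L], [A → . num c ,], [A → num . L], [A → num . c ,], [L → . A B d] }  — shift
  I5: { [A → num L .] }  — reduce
  I6: { [A → num c . ,] }  — shift
  I7: { [A → num c , .] }  — reduce
  I8: { [A → d , . d] }  — shift
  I9: { [A → d , d .] }  — reduce
  I10: { [A → . d , d], [A → . num L], [A → . num c ,], [B → , . A], [B → , . num] }  — shift
  I11: { [L → A B . d] }  — shift
  I12: { [L → A B d .] }  — reduce
  I13: { [B → , A .] }  — reduce
  I14: { [A → . d , d], [A → . num L], [A → . num c ,], [A → num . L], [A → num . c ,], [B → , num .], [L → . A B d] }  — shift, reduce

No state contains more than one complete item.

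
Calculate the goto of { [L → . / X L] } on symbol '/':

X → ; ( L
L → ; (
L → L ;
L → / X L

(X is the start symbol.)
{ [L → / . X L], [X → . ; ( L] }

GOTO(I, '/') = CLOSURE({ [A → αX.β] : [A → α.Xβ] ∈ I, X = '/' })

Items with dot before '/', with the dot advanced:
  [L → . / X L] → [L → / . X L]
Closure of the advanced items:
  [L → / . X L] has the dot before X: add [X → . ; ( L]

GOTO = { [L → / . X L], [X → . ; ( L] }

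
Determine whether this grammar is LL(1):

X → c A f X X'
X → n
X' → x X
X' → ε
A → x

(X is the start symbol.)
No. Predict set conflict for X': { 'x' }

A grammar is LL(1) if for each non-terminal N with multiple productions, the predict sets of those productions are pairwise disjoint, where PREDICT(N → α) = (FIRST(α) \ {ε}) ∪ (FOLLOW(N) if α ⇒* ε).

Relevant sets:
  FOLLOW(X') = { $, 'x' }

For X:
  PREDICT(X → c A f X X') = { 'c' }
  PREDICT(X → n) = { 'n' }
For X':
  PREDICT(X' → x X) = { 'x' }
  PREDICT(X' → ε) = { $, 'x' }
A has a single production, so nothing to check there.

Conflict found: Predict set conflict for X': { 'x' }
The grammar is NOT LL(1).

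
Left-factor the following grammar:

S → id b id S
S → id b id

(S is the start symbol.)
Left-factoring transforms A → αβ₁ | αβ₂ into A → αA' and A' → β₁ | β₂
(α is the longest common prefix among the alternatives). Repeat until
no nonterminal has two alternatives with a common prefix.

Round 1: S has alternatives sharing prefix 'id b id'. Introduce S': S → id b id S'
  Add: S' → S
  Add: S' → ε

No remaining common prefixes — done.

Resulting grammar:
S → id b id S'
S' → S
S' → ε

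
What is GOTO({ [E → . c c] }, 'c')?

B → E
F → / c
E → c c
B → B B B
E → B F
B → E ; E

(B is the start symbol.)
{ [E → c . c] }

GOTO(I, 'c') = CLOSURE({ [A → αX.β] : [A → α.Xβ] ∈ I, X = 'c' })

Items with dot before 'c', with the dot advanced:
  [E → . c c] → [E → c . c]
Closure adds nothing (no advanced item has the dot before a non-terminal).

GOTO = { [E → c . c] }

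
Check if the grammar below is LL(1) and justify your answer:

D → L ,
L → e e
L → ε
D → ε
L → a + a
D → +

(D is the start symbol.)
A grammar is LL(1) if for each non-terminal N with multiple productions, the predict sets of those productions are pairwise disjoint, where PREDICT(N → α) = (FIRST(α) \ {ε}) ∪ (FOLLOW(N) if α ⇒* ε).

Relevant sets:
  FIRST(L) = { 'a', 'e', ε }
  FOLLOW(D) = { $ }
  FOLLOW(L) = { ',' }

For D:
  PREDICT(D → L ',') = { ',', 'a', 'e' }
  PREDICT(D → ε) = { $ }
  PREDICT(D → '+') = { '+' }
For L:
  PREDICT(L → e e) = { 'e' }
  PREDICT(L → ε) = { ',' }
  PREDICT(L → a '+' a) = { 'a' }

All predict sets are disjoint. The grammar IS LL(1).

Answer: Yes, the grammar is LL(1).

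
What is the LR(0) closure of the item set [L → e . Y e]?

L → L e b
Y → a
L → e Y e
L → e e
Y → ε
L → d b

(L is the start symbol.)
To compute CLOSURE, for each item [A → α.Bβ] where B is a non-terminal, add [B → .γ] for all productions B → γ; repeat for the newly added items until nothing changes.

Start with: [L → e . Y e]
  [L → e . Y e] has the dot before Y: add [Y → . a], [Y → .]
No further items can be added.

CLOSURE = { [L → e . Y e], [Y → . a], [Y → .] }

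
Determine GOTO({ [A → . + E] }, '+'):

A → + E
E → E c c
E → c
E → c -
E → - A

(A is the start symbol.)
GOTO(I, '+') = CLOSURE({ [A → αX.β] : [A → α.Xβ] ∈ I, X = '+' })

Items with dot before '+', with the dot advanced:
  [A → . + E] → [A → + . E]
Closure of the advanced items:
  [A → + . E] has the dot before E: add [E → . E c c], [E → . c], [E → . c -], [E → . - A]

GOTO = { [A → + . E], [E → . - A], [E → . E c c], [E → . c -], [E → . c] }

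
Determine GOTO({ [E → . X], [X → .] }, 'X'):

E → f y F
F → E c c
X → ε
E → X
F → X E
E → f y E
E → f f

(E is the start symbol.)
GOTO(I, 'X') = CLOSURE({ [A → αX.β] : [A → α.Xβ] ∈ I, X = 'X' })

Items with dot before 'X', with the dot advanced:
  [E → . X] → [E → X .]
Closure adds nothing (no advanced item has the dot before a non-terminal).

GOTO = { [E → X .] }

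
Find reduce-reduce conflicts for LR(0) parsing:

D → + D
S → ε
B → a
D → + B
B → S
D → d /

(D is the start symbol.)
Augment with D' → D and build the canonical LR(0) collection (I0 = CLOSURE({[D' → . D]}), then GOTO on every symbol after a dot until no new states appear). It has 9 states:
  I0: { [D → . + B], [D → . + D], [D → . d /], [D' → . D] }  — shift
  I1: { [B → . S], [B → . a], [D → + . B], [D → + . D], [D → . + B], [D → . + D], [D → . d /], [S → .] }  — shift, reduce
  I2: { [D' → D .] }  — accept
  I3: { [D → d . /] }  — shift
  I4: { [D → d / .] }  — reduce
  I5: { [D → + B .] }  — reduce
  I6: { [D → + D .] }  — reduce
  I7: { [B → S .] }  — reduce
  I8: { [B → a .] }  — reduce

No state contains more than one complete item.

Answer: No reduce-reduce conflicts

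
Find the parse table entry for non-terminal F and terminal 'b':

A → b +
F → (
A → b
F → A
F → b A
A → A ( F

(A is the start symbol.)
To find M[F, 'b'], we find productions for F where 'b' is in the predict set (PREDICT(N → α) = (FIRST(α) \ {ε}) ∪ (FOLLOW(N) if α ⇒* ε)).

Relevant sets:
  FIRST(A) = { 'b' }

F → (: PREDICT = { '(' }
F → A: PREDICT = { 'b' }
  'b' is in predict set, so this production goes in M[F, 'b']
F → b A: PREDICT = { 'b' }
  'b' is in predict set, so this production goes in M[F, 'b']

M[F, 'b'] = F → A, F → b A  (a multiply-defined cell — the grammar is not LL(1))

Answer: F → A, F → b A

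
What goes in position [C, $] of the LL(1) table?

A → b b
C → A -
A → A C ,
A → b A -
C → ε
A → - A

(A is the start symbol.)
To find M[C, $], we find productions for C where $ is in the predict set (PREDICT(N → α) = (FIRST(α) \ {ε}) ∪ (FOLLOW(N) if α ⇒* ε)).

Relevant sets:
  FIRST(A) = { '-', 'b' }
  FOLLOW(C) = { ',' }

C → A -: PREDICT = { '-', 'b' }
C → ε: PREDICT = { ',' }

M[C, $] is empty (no production applies)

Answer: Empty (error entry)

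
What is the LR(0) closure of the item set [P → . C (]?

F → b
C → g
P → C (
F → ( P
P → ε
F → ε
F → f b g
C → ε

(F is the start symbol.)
{ [C → . g], [C → .], [P → . C (] }

Start with: [P → . C (]
  [P → . C (] has the dot before C: add [C → . g], [C → .]
No further items can be added.

CLOSURE = { [C → . g], [C → .], [P → . C (] }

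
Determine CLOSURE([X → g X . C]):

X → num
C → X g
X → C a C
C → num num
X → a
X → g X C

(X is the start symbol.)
{ [C → . X g], [C → . num num], [X → . C a C], [X → . a], [X → . g X C], [X → . num], [X → g X . C] }

Start with: [X → g X . C]
  [X → g X . C] has the dot before C: add [C → . X g], [C → . num num]
  [C → . X g] has the dot before X: add [X → . num], [X → . C a C], [X → . a], [X → . g X C]
No further items can be added.

CLOSURE = { [C → . X g], [C → . num num], [X → . C a C], [X → . a], [X → . g X C], [X → . num], [X → g X . C] }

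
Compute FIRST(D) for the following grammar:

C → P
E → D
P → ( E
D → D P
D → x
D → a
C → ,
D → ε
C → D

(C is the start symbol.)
{ '(', 'a', 'x', ε }

To compute FIRST(D), examine every production with D on the left-hand side, reading each right-hand side left to right until a non-nullable symbol is reached.

FIRST sets of the other non-terminals involved (by the same procedure, iterated to a fixed point):
  FIRST(P) = { '(' }

From D → D P:
  - D is the symbol being defined: contributes nothing new
    D is nullable, so continue to the next symbol
  - P is a non-terminal: add FIRST(P) \ {ε} = { '(' }
    P is not nullable, so stop
From D → x:
  - x is a terminal: add 'x' and stop
From D → a:
  - a is a terminal: add 'a' and stop
From D → ε:
  - ε-production, so ε ∈ FIRST(D)

Collecting: FIRST(D) = { '(', 'a', 'x', ε }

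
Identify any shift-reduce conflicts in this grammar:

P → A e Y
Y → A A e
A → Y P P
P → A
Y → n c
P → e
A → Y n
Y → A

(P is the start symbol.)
Yes — I1: [P → A .] vs [P → A . e Y]; I8: [A → Y n .] vs [Y → n . c]; I10: [Y → A .] vs [Y → A A . e]; I12: [Y → A .] vs [Y → . n c]; I13: [P → A e Y .] vs [A → Y . n]

Augment with P' → P and build the canonical LR(0) collection (I0 = CLOSURE({[P' → . P]}), then GOTO on every symbol after a dot until no new states appear). It has 15 states:
  I0: { [A → . Y P P], [A → . Y n], [P → . A e Y], [P → . A], [P → . e], [P' → . P], [Y → . A A e], [Y → . A], [Y → . n c] }  — shift
  I1: { [A → . Y P P], [A → . Y n], [P → A . e Y], [P → A .], [Y → . A A e], [Y → . A], [Y → . n c], [Y → A . A e], [Y → A .] }  — shift, 2 reduces
  I2: { [P' → P .] }  — accept
  I3: { [A → . Y P P], [A → . Y n], [A → Y . P P], [A → Y . n], [P → . A e Y], [P → . A], [P → . e], [Y → . A A e], [Y → . A], [Y → . n c] }  — shift
  I4: { [P → e .] }  — reduce
  I5: { [Y → n . c] }  — shift
  I6: { [Y → n c .] }  — reduce
  I7: { [A → . Y P P], [A → . Y n], [A → Y P . P], [P → . A e Y], [P → . A], [P → . e], [Y → . A A e], [Y → . A], [Y → . n c] }  — shift
  I8: { [A → Y n .], [Y → n . c] }  — shift, reduce
  I9: { [A → Y P P .] }  — reduce
  I10: { [A → . Y P P], [A → . Y n], [Y → . A A e], [Y → . A], [Y → . n c], [Y → A . A e], [Y → A .], [Y → A A . e] }  — shift, reduce
  I11: { [A → . Y P P], [A → . Y n], [P → A e . Y], [Y → . A A e], [Y → . A], [Y → . n c] }  — shift
  I12: { [A → . Y P P], [A → . Y n], [Y → . A A e], [Y → . A], [Y → . n c], [Y → A . A e], [Y → A .] }  — shift, reduce
  I13: { [A → . Y P P], [A → . Y n], [A → Y . P P], [A → Y . n], [P → . A e Y], [P → . A], [P → . e], [P → A e Y .], [Y → . A A e], [Y → . A], [Y → . n c] }  — shift, reduce
  I14: { [Y → A A e .] }  — reduce

I1 contains reduce items [P → A .], [Y → A .] and shift items [P → A . e Y], [Y → . n c] — shift-reduce conflict.
I8 contains reduce item [A → Y n .] and shift item [Y → n . c] — shift-reduce conflict.
I10 contains reduce item [Y → A .] and shift items [Y → A A . e], [Y → . n c] — shift-reduce conflict.
I12 contains reduce item [Y → A .] and shift item [Y → . n c] — shift-reduce conflict.
I13 contains reduce item [P → A e Y .] and shift items [A → Y . n], [P → . e], [Y → . n c] — shift-reduce conflict.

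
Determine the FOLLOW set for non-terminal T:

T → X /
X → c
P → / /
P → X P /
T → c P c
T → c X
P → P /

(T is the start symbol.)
T is the start symbol, so $ ∈ FOLLOW(T).
T does not occur on any right-hand side.

Taking the union: FOLLOW(T) = { $ }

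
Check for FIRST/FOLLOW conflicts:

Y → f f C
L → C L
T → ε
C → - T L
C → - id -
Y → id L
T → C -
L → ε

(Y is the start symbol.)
Yes. L → C L with FOLLOW(L) on { '-' }; T → C '-' with FOLLOW(T) on { '-' }

A FIRST/FOLLOW conflict occurs when a non-terminal N has a nullable alternative N → β (β ⇒* ε) and another alternative N → α with FIRST(α) ∩ FOLLOW(N) ≠ ∅: on such a lookahead the parser cannot decide between expanding α and letting N vanish via β.

Nullable non-terminals: L, T.
FIRST sets used below: FIRST(C) = { '-' }

L: nullable alternative(s) L → ε; FOLLOW(L) = { $, '-' }
  L → C L: FIRST \ {ε} = { '-' } — overlaps FOLLOW(L) on { '-' }: CONFLICT
  L → ε: FIRST \ {ε} = { } — this is the only nullable alternative, skip

T: nullable alternative(s) T → ε; FOLLOW(T) = { $, '-' }
  T → ε: FIRST \ {ε} = { } — this is the only nullable alternative, skip
  T → C -: FIRST \ {ε} = { '-' } — overlaps FOLLOW(T) on { '-' }: CONFLICT

C, Y have no nullable alternative, so no FIRST/FOLLOW check is needed there.

So the grammar has 2 FIRST/FOLLOW conflicts (marked CONFLICT above).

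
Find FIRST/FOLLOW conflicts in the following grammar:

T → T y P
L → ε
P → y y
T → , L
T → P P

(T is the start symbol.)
No FIRST/FOLLOW conflicts.

A FIRST/FOLLOW conflict occurs when a non-terminal N has a nullable alternative N → β (β ⇒* ε) and another alternative N → α with FIRST(α) ∩ FOLLOW(N) ≠ ∅: on such a lookahead the parser cannot decide between expanding α and letting N vanish via β.

Nullable non-terminals: L.
L has a nullable alternative but only one production, so nothing to check.

P, T have no nullable alternative, so no FIRST/FOLLOW check is needed there.

No FIRST/FOLLOW conflicts found.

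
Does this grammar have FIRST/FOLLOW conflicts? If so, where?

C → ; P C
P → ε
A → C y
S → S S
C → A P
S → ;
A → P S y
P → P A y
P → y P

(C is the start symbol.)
Yes. P → P A y with FOLLOW(P) on { ';', 'y' }; P → y P with FOLLOW(P) on { 'y' }

A FIRST/FOLLOW conflict occurs when a non-terminal N has a nullable alternative N → β (β ⇒* ε) and another alternative N → α with FIRST(α) ∩ FOLLOW(N) ≠ ∅: on such a lookahead the parser cannot decide between expanding α and letting N vanish via β.

Nullable non-terminals: P.
FIRST sets used below: FIRST(P) = { ';', 'y', ε }, FIRST(A) = { ';', 'y' }

P: nullable alternative(s) P → ε; FOLLOW(P) = { $, ';', 'y' }
  P → ε: FIRST \ {ε} = { } — this is the only nullable alternative, skip
  P → P A y: FIRST \ {ε} = { ';', 'y' } — overlaps FOLLOW(P) on { ';', 'y' }: CONFLICT
  P → y P: FIRST \ {ε} = { 'y' } — overlaps FOLLOW(P) on { 'y' }: CONFLICT

A, C, S have no nullable alternative, so no FIRST/FOLLOW check is needed there.

So the grammar has 2 FIRST/FOLLOW conflicts (marked CONFLICT above).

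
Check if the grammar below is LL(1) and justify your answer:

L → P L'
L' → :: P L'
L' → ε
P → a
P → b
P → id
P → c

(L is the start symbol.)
A grammar is LL(1) if for each non-terminal N with multiple productions, the predict sets of those productions are pairwise disjoint, where PREDICT(N → α) = (FIRST(α) \ {ε}) ∪ (FOLLOW(N) if α ⇒* ε).

Relevant sets:
  FOLLOW(L') = { $ }

For L':
  PREDICT(L' → :: P L') = { '::' }
  PREDICT(L' → ε) = { $ }
For P:
  PREDICT(P → a) = { 'a' }
  PREDICT(P → b) = { 'b' }
  PREDICT(P → id) = { 'id' }
  PREDICT(P → c) = { 'c' }
L has a single production, so nothing to check there.

All predict sets are disjoint. The grammar IS LL(1).

Answer: Yes, the grammar is LL(1).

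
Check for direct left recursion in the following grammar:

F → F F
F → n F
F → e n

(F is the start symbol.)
Yes, F is left-recursive

F → F F: LEFT RECURSIVE (starts with F)
F → n F: starts with n
F → e n: starts with e

The grammar has direct left recursion on: F.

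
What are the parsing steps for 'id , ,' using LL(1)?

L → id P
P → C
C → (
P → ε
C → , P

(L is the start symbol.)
LL(1) parsing maintains a stack (initially the start symbol over $) and the input. At each step: if the stack top is a terminal, match it against the current input token; if it is a non-terminal N, replace it with the RHS of M[N, lookahead] (the unique production whose predict set contains the lookahead).

Stack is shown with the top on the left.

Stack   Input     Action
------------------------
L $     id , , $  output L → id P
id P $  id , , $  match 'id'
P $     , , $     output P → C
C $     , , $     output C → , P
, P $   , , $     match ','
P $     , $       output P → C
C $     , $       output C → , P
, P $   , $       match ','
P $     $         output P → ε
$       $         accept

The string is accepted.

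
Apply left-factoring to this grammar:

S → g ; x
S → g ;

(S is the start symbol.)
Left-factoring transforms A → αβ₁ | αβ₂ into A → αA' and A' → β₁ | β₂
(α is the longest common prefix among the alternatives). Repeat until
no nonterminal has two alternatives with a common prefix.

Round 1: S has alternatives sharing prefix 'g ;'. Introduce S': S → g ; S'
  Add: S' → x
  Add: S' → ε

No remaining common prefixes — done.

Resulting grammar:
S → g ; S'
S' → x
S' → ε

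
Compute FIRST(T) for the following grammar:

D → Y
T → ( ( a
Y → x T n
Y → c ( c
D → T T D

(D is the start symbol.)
From T → ( ( a:
  - '(' is a terminal: add '(' and stop

Collecting: FIRST(T) = { '(' }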